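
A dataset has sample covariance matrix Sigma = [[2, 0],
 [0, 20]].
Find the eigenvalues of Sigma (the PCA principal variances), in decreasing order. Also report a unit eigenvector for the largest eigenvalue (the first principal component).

Step 1 — characteristic polynomial of 2×2 Sigma:
  det(Sigma - λI) = λ² - trace · λ + det = 0.
  trace = 2 + 20 = 22, det = 2·20 - (0)² = 40.
Step 2 — discriminant:
  Δ = trace² - 4·det = 484 - 160 = 324.
Step 3 — eigenvalues:
  λ = (trace ± √Δ)/2 = (22 ± 18)/2,
  λ_1 = 20,  λ_2 = 2.

Step 4 — unit eigenvector for λ_1: Sigma is diagonal, so its eigenvectors are the coordinate axes. λ_1 = 20 is the diagonal entry on the second coordinate axis, hence
  v_1 = (0, 1) (||v_1|| = 1).

λ_1 = 20,  λ_2 = 2;  v_1 ≈ (0, 1)


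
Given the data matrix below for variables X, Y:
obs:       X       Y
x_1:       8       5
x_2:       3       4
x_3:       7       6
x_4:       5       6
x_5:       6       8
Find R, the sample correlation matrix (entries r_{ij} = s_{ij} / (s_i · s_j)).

Step 1 — column means:
  mean(X) = (8 + 3 + 7 + 5 + 6) / 5 = 29/5 = 5.8
  mean(Y) = (5 + 4 + 6 + 6 + 8) / 5 = 29/5 = 5.8

Step 2 — sample variances and covariances s[i,j] = (1/(n-1)) · Σ_k (x_{k,i} - mean_i) · (x_{k,j} - mean_j), with n-1 = 4:
  s[X,X] = ((2.2)·(2.2) + (-2.8)·(-2.8) + (1.2)·(1.2) + (-0.8)·(-0.8) + (0.2)·(0.2)) / 4 = 14.8/4 = 3.7
  s[X,Y] = ((2.2)·(-0.8) + (-2.8)·(-1.8) + (1.2)·(0.2) + (-0.8)·(0.2) + (0.2)·(2.2)) / 4 = 3.8/4 = 0.95
  s[Y,Y] = ((-0.8)·(-0.8) + (-1.8)·(-1.8) + (0.2)·(0.2) + (0.2)·(0.2) + (2.2)·(2.2)) / 4 = 8.8/4 = 2.2
  Sample standard deviations s_i = √(s[i,i]):
  s(X) = √(3.7) = 1.9235
  s(Y) = √(2.2) = 1.4832

Step 3 — r_{ij} = s_{ij} / (s_i · s_j):
  r[X,X] = 1 (diagonal).
  r[X,Y] = 0.95 / (1.9235 · 1.4832) = 0.95 / 2.8531 = 0.333
  r[Y,Y] = 1 (diagonal).

R is symmetric with unit diagonal. Assembling:

R = [[1, 0.333],
 [0.333, 1]]


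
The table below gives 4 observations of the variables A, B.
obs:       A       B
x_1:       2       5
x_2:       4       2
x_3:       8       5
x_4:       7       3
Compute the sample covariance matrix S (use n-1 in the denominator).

Step 1 — column means:
  mean(A) = (2 + 4 + 8 + 7) / 4 = 21/4 = 5.25
  mean(B) = (5 + 2 + 5 + 3) / 4 = 15/4 = 3.75

Step 2 — sample covariance S[i,j] = (1/(n-1)) · Σ_k (x_{k,i} - mean_i) · (x_{k,j} - mean_j), with n-1 = 3.
  S[A,A] = ((-3.25)·(-3.25) + (-1.25)·(-1.25) + (2.75)·(2.75) + (1.75)·(1.75)) / 3 = 22.75/3 = 7.5833
  S[A,B] = ((-3.25)·(1.25) + (-1.25)·(-1.75) + (2.75)·(1.25) + (1.75)·(-0.75)) / 3 = 0.25/3 = 0.0833
  S[B,B] = ((1.25)·(1.25) + (-1.75)·(-1.75) + (1.25)·(1.25) + (-0.75)·(-0.75)) / 3 = 6.75/3 = 2.25

S is symmetric (S[j,i] = S[i,j]). Assembling:

S = [[7.5833, 0.0833],
 [0.0833, 2.25]]


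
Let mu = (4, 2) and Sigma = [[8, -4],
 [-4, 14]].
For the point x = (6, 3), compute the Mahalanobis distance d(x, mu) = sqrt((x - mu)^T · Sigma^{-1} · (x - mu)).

Step 1 — centre the observation: (x - mu) = (2, 1).

Step 2 — invert Sigma. det(Sigma) = 8·14 - (-4)² = 96.
  Sigma^{-1} = (1/det) · [[d, -b], [-b, a]] = [[0.1458, 0.0417],
 [0.0417, 0.0833]].

Step 3 — form the quadratic (x - mu)^T · Sigma^{-1} · (x - mu):
  Sigma^{-1} · (x - mu) = (0.3333, 0.1667).
  (x - mu)^T · [Sigma^{-1} · (x - mu)] = (2)·(0.3333) + (1)·(0.1667) = 0.8333.

Step 4 — take square root: d = √(0.8333) ≈ 0.9129.

d(x, mu) = √(0.8333) ≈ 0.9129


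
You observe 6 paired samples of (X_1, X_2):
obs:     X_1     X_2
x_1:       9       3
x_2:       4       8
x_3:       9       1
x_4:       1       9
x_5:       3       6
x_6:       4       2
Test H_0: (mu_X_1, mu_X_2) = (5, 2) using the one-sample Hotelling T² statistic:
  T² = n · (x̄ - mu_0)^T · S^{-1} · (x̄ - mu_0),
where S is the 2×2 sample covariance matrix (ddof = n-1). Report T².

Step 1 — sample mean vector:
  mean(X_1) = (9 + 4 + 9 + 1 + 3 + 4) / 6 = 30/6 = 5
  mean(X_2) = (3 + 8 + 1 + 9 + 6 + 2) / 6 = 29/6 = 4.8333
  x̄ = (5, 4.8333),  deviation x̄ - mu_0 = (5, 4.8333) - (5, 2) = (0, 2.8333).

Step 2 — sample covariance matrix, S[i,j] = (1/(n-1)) · Σ_k (x_{k,i} - mean_i) · (x_{k,j} - mean_j), divisor n-1 = 5:
  S[X_1,X_1] = ((4)·(4) + (-1)·(-1) + (4)·(4) + (-4)·(-4) + (-2)·(-2) + (-1)·(-1)) / 5 = 54/5 = 10.8
  S[X_1,X_2] = ((4)·(-1.8333) + (-1)·(3.1667) + (4)·(-3.8333) + (-4)·(4.1667) + (-2)·(1.1667) + (-1)·(-2.8333)) / 5 = -42/5 = -8.4
  S[X_2,X_2] = ((-1.8333)·(-1.8333) + (3.1667)·(3.1667) + (-3.8333)·(-3.8333) + (4.1667)·(4.1667) + (1.1667)·(1.1667) + (-2.8333)·(-2.8333)) / 5 = 54.8333/5 = 10.9667
  S = [[10.8, -8.4],
 [-8.4, 10.9667]].

Step 3 — invert S. det(S) = 10.8·10.9667 - (-8.4)² = 47.88.
  S^{-1} = (1/det) · [[d, -b], [-b, a]] = [[0.229, 0.1754],
 [0.1754, 0.2256]].

Step 4 — quadratic form (x̄ - mu_0)^T · S^{-1} · (x̄ - mu_0):
  S^{-1} · (x̄ - mu_0) = (0.4971, 0.6391),
  (x̄ - mu_0)^T · [...] = (0)·(0.4971) + (2.8333)·(0.6391) = 1.8108.

Step 5 — scale by n: T² = 6 · 1.8108 = 10.8647.

T² ≈ 10.8647


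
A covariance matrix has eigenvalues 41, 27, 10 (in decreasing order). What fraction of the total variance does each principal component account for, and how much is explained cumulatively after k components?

Step 1 — total variance = trace(Sigma) = Σ λ_i = 41 + 27 + 10 = 78.

Step 2 — fraction explained by component i = λ_i / Σ λ:
  PC1: 41/78 = 0.5256
  PC2: 27/78 = 0.3462
  PC3: 10/78 = 0.1282

Step 3 — cumulative fraction after k components = (λ_1 + ... + λ_k) / Σ λ:
  k = 1: 41/78 = 0.5256
  k = 2: (41 + 27)/78 = 68/78 = 0.8718
  k = 3: (41 + 27 + 10)/78 = 78/78 = 1

Summary (fraction, with percent):

explained: PC1 0.5256 (52.56%), PC2 0.3462 (34.62%), PC3 0.1282 (12.82%);  cumulative: 0.5256, 0.8718, 1


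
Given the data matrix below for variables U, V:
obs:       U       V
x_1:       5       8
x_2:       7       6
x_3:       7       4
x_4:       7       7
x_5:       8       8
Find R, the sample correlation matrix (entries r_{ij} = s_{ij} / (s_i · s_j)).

Step 1 — column means:
  mean(U) = (5 + 7 + 7 + 7 + 8) / 5 = 34/5 = 6.8
  mean(V) = (8 + 6 + 4 + 7 + 8) / 5 = 33/5 = 6.6

Step 2 — sample variances and covariances s[i,j] = (1/(n-1)) · Σ_k (x_{k,i} - mean_i) · (x_{k,j} - mean_j), with n-1 = 4:
  s[U,U] = ((-1.8)·(-1.8) + (0.2)·(0.2) + (0.2)·(0.2) + (0.2)·(0.2) + (1.2)·(1.2)) / 4 = 4.8/4 = 1.2
  s[U,V] = ((-1.8)·(1.4) + (0.2)·(-0.6) + (0.2)·(-2.6) + (0.2)·(0.4) + (1.2)·(1.4)) / 4 = -1.4/4 = -0.35
  s[V,V] = ((1.4)·(1.4) + (-0.6)·(-0.6) + (-2.6)·(-2.6) + (0.4)·(0.4) + (1.4)·(1.4)) / 4 = 11.2/4 = 2.8
  Sample standard deviations s_i = √(s[i,i]):
  s(U) = √(1.2) = 1.0954
  s(V) = √(2.8) = 1.6733

Step 3 — r_{ij} = s_{ij} / (s_i · s_j):
  r[U,U] = 1 (diagonal).
  r[U,V] = -0.35 / (1.0954 · 1.6733) = -0.35 / 1.833 = -0.1909
  r[V,V] = 1 (diagonal).

R is symmetric with unit diagonal. Assembling:

R = [[1, -0.1909],
 [-0.1909, 1]]


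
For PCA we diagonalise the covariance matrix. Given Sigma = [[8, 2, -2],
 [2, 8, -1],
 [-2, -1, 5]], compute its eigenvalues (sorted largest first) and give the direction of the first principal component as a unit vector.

Step 1 — characteristic polynomial p(λ) = det(λI - Sigma) = λ³ - tr·λ² + c_1·λ - det, where tr = trace, c_1 = sum of the principal 2×2 minors, det = det(Sigma):
  tr = 8 + 8 + 5 = 21,
  c_1 = (8·8 - (2)²) + (8·5 - (-2)²) + (8·5 - (-1)²) = 60 + 36 + 39 = 135,
  det = 8·(8·5 - (-1)²) - (2)·((2)·5 - (-1)·(-2)) + (-2)·((2)·(-1) - 8·(-2)) = 8·(39) - (2)·(8) + (-2)·(14) = 268.
  So p(λ) = λ³ - 21λ² + 135λ - 268.
Step 2 — look for an integer root (rational root theorem: any rational root is an integer divisor of 268). Testing λ = 4:
  p(4) = 64 - 336 + 540 - 268 = 0  ✓
  Dividing out (λ - 4): p(λ) = (λ - 4)(λ² - 17λ + 67).
Step 3 — remaining eigenvalues from the quadratic λ² - 17λ + 67 = 0:
  Δ = 17² - 4·67 = 289 - 268 = 21,  λ = (17 ± √21)/2 = (17 ± 4.5826)/2 ≈ 10.7913 or 6.2087.
  Sorted: λ_1 = 10.7913,  λ_2 = 6.2087,  λ_3 = 4  (check: sum = 21 = tr ✓).

Step 4 — unit eigenvector for λ_1 ≈ 10.7913: v spans the null space of (Sigma - λ_1 I), whose rows are
  r_1 = (-2.7913, 2, -2),  r_2 = (2, -2.7913, -1),  r_3 = (-2, -1, -5.7913).
  v is orthogonal to every row, so take v ∝ r_1 × r_2 = ((2)·(-1) - (-2)·(-2.7913), (-2)·(2) - (-2.7913)·(-1), (-2.7913)·(-2.7913) - (2)·(2)) ≈ (-7.5826, -6.7913, 3.7913).
  Rescale (multiply by -1 so the first nonzero entry is positive): u = (7.5826, 6.7913, -3.7913).
  ||u|| = √((7.5826)² + (6.7913)² + (-3.7913)²) = √(117.9909) ≈ 10.8624,  v_1 = u/||u|| ≈ (0.6981, 0.6252, -0.349) (||v_1|| = 1).

λ_1 = 10.7913,  λ_2 = 6.2087,  λ_3 = 4;  v_1 ≈ (0.6981, 0.6252, -0.349)


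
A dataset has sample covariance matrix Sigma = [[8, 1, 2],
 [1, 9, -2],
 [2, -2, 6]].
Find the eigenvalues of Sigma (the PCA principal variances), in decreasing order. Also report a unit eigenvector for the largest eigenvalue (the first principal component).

Step 1 — characteristic polynomial p(λ) = det(λI - Sigma) = λ³ - tr·λ² + c_1·λ - det, where tr = trace, c_1 = sum of the principal 2×2 minors, det = det(Sigma):
  tr = 8 + 9 + 6 = 23,
  c_1 = (8·9 - (1)²) + (8·6 - (2)²) + (9·6 - (-2)²) = 71 + 44 + 50 = 165,
  det = 8·(9·6 - (-2)²) - (1)·((1)·6 - (-2)·(2)) + (2)·((1)·(-2) - 9·(2)) = 8·(50) - (1)·(10) + (2)·(-20) = 350.
  So p(λ) = λ³ - 23λ² + 165λ - 350.
Step 2 — look for an integer root (rational root theorem: any rational root is an integer divisor of 350). Testing λ = 10:
  p(10) = 1000 - 2300 + 1650 - 350 = 0  ✓
  Dividing out (λ - 10): p(λ) = (λ - 10)(λ² - 13λ + 35).
Step 3 — remaining eigenvalues from the quadratic λ² - 13λ + 35 = 0:
  Δ = 13² - 4·35 = 169 - 140 = 29,  λ = (13 ± √29)/2 = (13 ± 5.3852)/2 ≈ 9.1926 or 3.8074.
  Sorted: λ_1 = 10,  λ_2 = 9.1926,  λ_3 = 3.8074  (check: sum = 23 = tr ✓).

Step 4 — unit eigenvector for λ_1 = 10: v spans the null space of (Sigma - λ_1 I), whose rows are
  r_1 = (-2, 1, 2),  r_2 = (1, -1, -2),  r_3 = (2, -2, -4).
  v is orthogonal to every row, so take v ∝ r_1 × r_2 = ((1)·(-2) - (2)·(-1), (2)·(1) - (-2)·(-2), (-2)·(-1) - (1)·(1)) = (0, -2, 1).
  Rescale (multiply by -1 so the first nonzero entry is positive): u = (0, 2, -1).
  ||u|| = √((0)² + (2)² + (-1)²) = √(5) ≈ 2.2361,  v_1 = u/||u|| ≈ (0, 0.8944, -0.4472) (||v_1|| = 1).

λ_1 = 10,  λ_2 = 9.1926,  λ_3 = 3.8074;  v_1 ≈ (0, 0.8944, -0.4472)


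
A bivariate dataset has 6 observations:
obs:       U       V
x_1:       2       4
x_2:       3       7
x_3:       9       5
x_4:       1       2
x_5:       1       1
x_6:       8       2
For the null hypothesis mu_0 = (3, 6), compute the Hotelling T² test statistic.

Step 1 — sample mean vector:
  mean(U) = (2 + 3 + 9 + 1 + 1 + 8) / 6 = 24/6 = 4
  mean(V) = (4 + 7 + 5 + 2 + 1 + 2) / 6 = 21/6 = 3.5
  x̄ = (4, 3.5),  deviation x̄ - mu_0 = (4, 3.5) - (3, 6) = (1, -2.5).

Step 2 — sample covariance matrix, S[i,j] = (1/(n-1)) · Σ_k (x_{k,i} - mean_i) · (x_{k,j} - mean_j), divisor n-1 = 5:
  S[U,U] = ((-2)·(-2) + (-1)·(-1) + (5)·(5) + (-3)·(-3) + (-3)·(-3) + (4)·(4)) / 5 = 64/5 = 12.8
  S[U,V] = ((-2)·(0.5) + (-1)·(3.5) + (5)·(1.5) + (-3)·(-1.5) + (-3)·(-2.5) + (4)·(-1.5)) / 5 = 9/5 = 1.8
  S[V,V] = ((0.5)·(0.5) + (3.5)·(3.5) + (1.5)·(1.5) + (-1.5)·(-1.5) + (-2.5)·(-2.5) + (-1.5)·(-1.5)) / 5 = 25.5/5 = 5.1
  S = [[12.8, 1.8],
 [1.8, 5.1]].

Step 3 — invert S. det(S) = 12.8·5.1 - (1.8)² = 62.04.
  S^{-1} = (1/det) · [[d, -b], [-b, a]] = [[0.0822, -0.029],
 [-0.029, 0.2063]].

Step 4 — quadratic form (x̄ - mu_0)^T · S^{-1} · (x̄ - mu_0):
  S^{-1} · (x̄ - mu_0) = (0.1547, -0.5448),
  (x̄ - mu_0)^T · [...] = (1)·(0.1547) + (-2.5)·(-0.5448) = 1.5168.

Step 5 — scale by n: T² = 6 · 1.5168 = 9.1006.

T² ≈ 9.1006


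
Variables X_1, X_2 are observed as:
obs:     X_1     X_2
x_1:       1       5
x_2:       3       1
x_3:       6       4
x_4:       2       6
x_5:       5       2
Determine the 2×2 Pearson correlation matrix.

Step 1 — column means:
  mean(X_1) = (1 + 3 + 6 + 2 + 5) / 5 = 17/5 = 3.4
  mean(X_2) = (5 + 1 + 4 + 6 + 2) / 5 = 18/5 = 3.6

Step 2 — sample variances and covariances s[i,j] = (1/(n-1)) · Σ_k (x_{k,i} - mean_i) · (x_{k,j} - mean_j), with n-1 = 4:
  s[X_1,X_1] = ((-2.4)·(-2.4) + (-0.4)·(-0.4) + (2.6)·(2.6) + (-1.4)·(-1.4) + (1.6)·(1.6)) / 4 = 17.2/4 = 4.3
  s[X_1,X_2] = ((-2.4)·(1.4) + (-0.4)·(-2.6) + (2.6)·(0.4) + (-1.4)·(2.4) + (1.6)·(-1.6)) / 4 = -7.2/4 = -1.8
  s[X_2,X_2] = ((1.4)·(1.4) + (-2.6)·(-2.6) + (0.4)·(0.4) + (2.4)·(2.4) + (-1.6)·(-1.6)) / 4 = 17.2/4 = 4.3
  Sample standard deviations s_i = √(s[i,i]):
  s(X_1) = √(4.3) = 2.0736
  s(X_2) = √(4.3) = 2.0736

Step 3 — r_{ij} = s_{ij} / (s_i · s_j):
  r[X_1,X_1] = 1 (diagonal).
  r[X_1,X_2] = -1.8 / (2.0736 · 2.0736) = -1.8 / 4.3 = -0.4186
  r[X_2,X_2] = 1 (diagonal).

R is symmetric with unit diagonal. Assembling:

R = [[1, -0.4186],
 [-0.4186, 1]]


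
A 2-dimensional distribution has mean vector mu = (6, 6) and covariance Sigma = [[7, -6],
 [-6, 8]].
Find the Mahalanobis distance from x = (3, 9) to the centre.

Step 1 — centre the observation: (x - mu) = (-3, 3).

Step 2 — invert Sigma. det(Sigma) = 7·8 - (-6)² = 20.
  Sigma^{-1} = (1/det) · [[d, -b], [-b, a]] = [[0.4, 0.3],
 [0.3, 0.35]].

Step 3 — form the quadratic (x - mu)^T · Sigma^{-1} · (x - mu):
  Sigma^{-1} · (x - mu) = (-0.3, 0.15).
  (x - mu)^T · [Sigma^{-1} · (x - mu)] = (-3)·(-0.3) + (3)·(0.15) = 1.35.

Step 4 — take square root: d = √(1.35) ≈ 1.1619.

d(x, mu) = √(1.35) ≈ 1.1619


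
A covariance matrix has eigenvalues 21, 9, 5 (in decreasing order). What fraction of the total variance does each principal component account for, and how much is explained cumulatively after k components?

Step 1 — total variance = trace(Sigma) = Σ λ_i = 21 + 9 + 5 = 35.

Step 2 — fraction explained by component i = λ_i / Σ λ:
  PC1: 21/35 = 0.6
  PC2: 9/35 = 0.2571
  PC3: 5/35 = 0.1429

Step 3 — cumulative fraction after k components = (λ_1 + ... + λ_k) / Σ λ:
  k = 1: 21/35 = 0.6
  k = 2: (21 + 9)/35 = 30/35 = 0.8571
  k = 3: (21 + 9 + 5)/35 = 35/35 = 1

Summary (fraction, with percent):

explained: PC1 0.6 (60%), PC2 0.2571 (25.71%), PC3 0.1429 (14.29%);  cumulative: 0.6, 0.8571, 1


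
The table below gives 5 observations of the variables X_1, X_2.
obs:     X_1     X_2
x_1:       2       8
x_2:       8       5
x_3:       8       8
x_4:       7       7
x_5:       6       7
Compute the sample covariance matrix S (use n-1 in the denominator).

Step 1 — column means:
  mean(X_1) = (2 + 8 + 8 + 7 + 6) / 5 = 31/5 = 6.2
  mean(X_2) = (8 + 5 + 8 + 7 + 7) / 5 = 35/5 = 7

Step 2 — sample covariance S[i,j] = (1/(n-1)) · Σ_k (x_{k,i} - mean_i) · (x_{k,j} - mean_j), with n-1 = 4.
  S[X_1,X_1] = ((-4.2)·(-4.2) + (1.8)·(1.8) + (1.8)·(1.8) + (0.8)·(0.8) + (-0.2)·(-0.2)) / 4 = 24.8/4 = 6.2
  S[X_1,X_2] = ((-4.2)·(1) + (1.8)·(-2) + (1.8)·(1) + (0.8)·(0) + (-0.2)·(0)) / 4 = -6/4 = -1.5
  S[X_2,X_2] = ((1)·(1) + (-2)·(-2) + (1)·(1) + (0)·(0) + (0)·(0)) / 4 = 6/4 = 1.5

S is symmetric (S[j,i] = S[i,j]). Assembling:

S = [[6.2, -1.5],
 [-1.5, 1.5]]


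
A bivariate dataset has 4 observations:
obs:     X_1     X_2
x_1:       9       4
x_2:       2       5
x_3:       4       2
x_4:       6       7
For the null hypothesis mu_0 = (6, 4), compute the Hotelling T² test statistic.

Step 1 — sample mean vector:
  mean(X_1) = (9 + 2 + 4 + 6) / 4 = 21/4 = 5.25
  mean(X_2) = (4 + 5 + 2 + 7) / 4 = 18/4 = 4.5
  x̄ = (5.25, 4.5),  deviation x̄ - mu_0 = (5.25, 4.5) - (6, 4) = (-0.75, 0.5).

Step 2 — sample covariance matrix, S[i,j] = (1/(n-1)) · Σ_k (x_{k,i} - mean_i) · (x_{k,j} - mean_j), divisor n-1 = 3:
  S[X_1,X_1] = ((3.75)·(3.75) + (-3.25)·(-3.25) + (-1.25)·(-1.25) + (0.75)·(0.75)) / 3 = 26.75/3 = 8.9167
  S[X_1,X_2] = ((3.75)·(-0.5) + (-3.25)·(0.5) + (-1.25)·(-2.5) + (0.75)·(2.5)) / 3 = 1.5/3 = 0.5
  S[X_2,X_2] = ((-0.5)·(-0.5) + (0.5)·(0.5) + (-2.5)·(-2.5) + (2.5)·(2.5)) / 3 = 13/3 = 4.3333
  S = [[8.9167, 0.5],
 [0.5, 4.3333]].

Step 3 — invert S. det(S) = 8.9167·4.3333 - (0.5)² = 38.3889.
  S^{-1} = (1/det) · [[d, -b], [-b, a]] = [[0.1129, -0.013],
 [-0.013, 0.2323]].

Step 4 — quadratic form (x̄ - mu_0)^T · S^{-1} · (x̄ - mu_0):
  S^{-1} · (x̄ - mu_0) = (-0.0912, 0.1259),
  (x̄ - mu_0)^T · [...] = (-0.75)·(-0.0912) + (0.5)·(0.1259) = 0.1313.

Step 5 — scale by n: T² = 4 · 0.1313 = 0.5253.

T² ≈ 0.5253


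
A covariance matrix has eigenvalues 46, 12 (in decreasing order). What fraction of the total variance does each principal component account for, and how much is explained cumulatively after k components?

Step 1 — total variance = trace(Sigma) = Σ λ_i = 46 + 12 = 58.

Step 2 — fraction explained by component i = λ_i / Σ λ:
  PC1: 46/58 = 0.7931
  PC2: 12/58 = 0.2069

Step 3 — cumulative fraction after k components = (λ_1 + ... + λ_k) / Σ λ:
  k = 1: 46/58 = 0.7931
  k = 2: (46 + 12)/58 = 58/58 = 1

Summary (fraction, with percent):

explained: PC1 0.7931 (79.31%), PC2 0.2069 (20.69%);  cumulative: 0.7931, 1


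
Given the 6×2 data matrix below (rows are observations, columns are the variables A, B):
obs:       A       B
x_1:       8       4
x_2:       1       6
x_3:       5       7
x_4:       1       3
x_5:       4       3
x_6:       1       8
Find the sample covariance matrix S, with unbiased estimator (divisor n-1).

Step 1 — column means:
  mean(A) = (8 + 1 + 5 + 1 + 4 + 1) / 6 = 20/6 = 3.3333
  mean(B) = (4 + 6 + 7 + 3 + 3 + 8) / 6 = 31/6 = 5.1667

Step 2 — sample covariance S[i,j] = (1/(n-1)) · Σ_k (x_{k,i} - mean_i) · (x_{k,j} - mean_j), with n-1 = 5.
  S[A,A] = ((4.6667)·(4.6667) + (-2.3333)·(-2.3333) + (1.6667)·(1.6667) + (-2.3333)·(-2.3333) + (0.6667)·(0.6667) + (-2.3333)·(-2.3333)) / 5 = 41.3333/5 = 8.2667
  S[A,B] = ((4.6667)·(-1.1667) + (-2.3333)·(0.8333) + (1.6667)·(1.8333) + (-2.3333)·(-2.1667) + (0.6667)·(-2.1667) + (-2.3333)·(2.8333)) / 5 = -7.3333/5 = -1.4667
  S[B,B] = ((-1.1667)·(-1.1667) + (0.8333)·(0.8333) + (1.8333)·(1.8333) + (-2.1667)·(-2.1667) + (-2.1667)·(-2.1667) + (2.8333)·(2.8333)) / 5 = 22.8333/5 = 4.5667

S is symmetric (S[j,i] = S[i,j]). Assembling:

S = [[8.2667, -1.4667],
 [-1.4667, 4.5667]]


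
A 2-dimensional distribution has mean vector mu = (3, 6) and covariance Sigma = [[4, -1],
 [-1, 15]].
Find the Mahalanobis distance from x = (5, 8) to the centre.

Step 1 — centre the observation: (x - mu) = (2, 2).

Step 2 — invert Sigma. det(Sigma) = 4·15 - (-1)² = 59.
  Sigma^{-1} = (1/det) · [[d, -b], [-b, a]] = [[0.2542, 0.0169],
 [0.0169, 0.0678]].

Step 3 — form the quadratic (x - mu)^T · Sigma^{-1} · (x - mu):
  Sigma^{-1} · (x - mu) = (0.5424, 0.1695).
  (x - mu)^T · [Sigma^{-1} · (x - mu)] = (2)·(0.5424) + (2)·(0.1695) = 1.4237.

Step 4 — take square root: d = √(1.4237) ≈ 1.1932.

d(x, mu) = √(1.4237) ≈ 1.1932


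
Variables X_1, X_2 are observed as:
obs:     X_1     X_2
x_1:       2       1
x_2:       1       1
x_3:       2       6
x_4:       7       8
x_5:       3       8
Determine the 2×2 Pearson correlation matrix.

Step 1 — column means:
  mean(X_1) = (2 + 1 + 2 + 7 + 3) / 5 = 15/5 = 3
  mean(X_2) = (1 + 1 + 6 + 8 + 8) / 5 = 24/5 = 4.8

Step 2 — sample variances and covariances s[i,j] = (1/(n-1)) · Σ_k (x_{k,i} - mean_i) · (x_{k,j} - mean_j), with n-1 = 4:
  s[X_1,X_1] = ((-1)·(-1) + (-2)·(-2) + (-1)·(-1) + (4)·(4) + (0)·(0)) / 4 = 22/4 = 5.5
  s[X_1,X_2] = ((-1)·(-3.8) + (-2)·(-3.8) + (-1)·(1.2) + (4)·(3.2) + (0)·(3.2)) / 4 = 23/4 = 5.75
  s[X_2,X_2] = ((-3.8)·(-3.8) + (-3.8)·(-3.8) + (1.2)·(1.2) + (3.2)·(3.2) + (3.2)·(3.2)) / 4 = 50.8/4 = 12.7
  Sample standard deviations s_i = √(s[i,i]):
  s(X_1) = √(5.5) = 2.3452
  s(X_2) = √(12.7) = 3.5637

Step 3 — r_{ij} = s_{ij} / (s_i · s_j):
  r[X_1,X_1] = 1 (diagonal).
  r[X_1,X_2] = 5.75 / (2.3452 · 3.5637) = 5.75 / 8.3576 = 0.688
  r[X_2,X_2] = 1 (diagonal).

R is symmetric with unit diagonal. Assembling:

R = [[1, 0.688],
 [0.688, 1]]


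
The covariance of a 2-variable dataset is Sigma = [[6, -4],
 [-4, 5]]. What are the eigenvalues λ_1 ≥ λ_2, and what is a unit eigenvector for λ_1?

Step 1 — characteristic polynomial of 2×2 Sigma:
  det(Sigma - λI) = λ² - trace · λ + det = 0.
  trace = 6 + 5 = 11, det = 6·5 - (-4)² = 14.
Step 2 — discriminant:
  Δ = trace² - 4·det = 121 - 56 = 65.
Step 3 — eigenvalues:
  λ = (trace ± √Δ)/2 = (11 ± 8.0623)/2,
  λ_1 = 9.5311,  λ_2 = 1.4689.

Step 4 — unit eigenvector for λ_1: solve (Sigma - λ_1 I)v = 0. First row:
  (6 - 9.5311)·v_x + (-4)·v_y = 0, i.e. (-3.5311)·v_x + (-4)·v_y = 0,
  so v ∝ (b, λ_1 - a) = (-4, 3.5311); multiply by -1 so the first entry is positive: u = (4, -3.5311).
  ||u|| = √((4)² + (-3.5311)²) = √(28.4689) ≈ 5.3356,
  v_1 = u/||u|| ≈ (0.7497, -0.6618) (||v_1|| = 1).

λ_1 = 9.5311,  λ_2 = 1.4689;  v_1 ≈ (0.7497, -0.6618)


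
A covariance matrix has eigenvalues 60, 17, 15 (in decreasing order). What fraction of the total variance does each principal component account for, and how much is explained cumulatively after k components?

Step 1 — total variance = trace(Sigma) = Σ λ_i = 60 + 17 + 15 = 92.

Step 2 — fraction explained by component i = λ_i / Σ λ:
  PC1: 60/92 = 0.6522
  PC2: 17/92 = 0.1848
  PC3: 15/92 = 0.163

Step 3 — cumulative fraction after k components = (λ_1 + ... + λ_k) / Σ λ:
  k = 1: 60/92 = 0.6522
  k = 2: (60 + 17)/92 = 77/92 = 0.837
  k = 3: (60 + 17 + 15)/92 = 92/92 = 1

Summary (fraction, with percent):

explained: PC1 0.6522 (65.22%), PC2 0.1848 (18.48%), PC3 0.163 (16.3%);  cumulative: 0.6522, 0.837, 1


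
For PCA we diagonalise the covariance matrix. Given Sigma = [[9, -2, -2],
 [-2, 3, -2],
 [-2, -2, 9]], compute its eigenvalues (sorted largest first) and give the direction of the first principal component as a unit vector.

Step 1 — characteristic polynomial p(λ) = det(λI - Sigma) = λ³ - tr·λ² + c_1·λ - det, where tr = trace, c_1 = sum of the principal 2×2 minors, det = det(Sigma):
  tr = 9 + 3 + 9 = 21,
  c_1 = (9·3 - (-2)²) + (9·9 - (-2)²) + (3·9 - (-2)²) = 23 + 77 + 23 = 123,
  det = 9·(3·9 - (-2)²) - (-2)·((-2)·9 - (-2)·(-2)) + (-2)·((-2)·(-2) - 3·(-2)) = 9·(23) - (-2)·(-22) + (-2)·(10) = 143.
  So p(λ) = λ³ - 21λ² + 123λ - 143.
Step 2 — look for an integer root (rational root theorem: any rational root is an integer divisor of 143). Testing λ = 11:
  p(11) = 1331 - 2541 + 1353 - 143 = 0  ✓
  Dividing out (λ - 11): p(λ) = (λ - 11)(λ² - 10λ + 13).
Step 3 — remaining eigenvalues from the quadratic λ² - 10λ + 13 = 0:
  Δ = 10² - 4·13 = 100 - 52 = 48,  λ = (10 ± √48)/2 = (10 ± 6.9282)/2 ≈ 8.4641 or 1.5359.
  Sorted: λ_1 = 11,  λ_2 = 8.4641,  λ_3 = 1.5359  (check: sum = 21 = tr ✓).

Step 4 — unit eigenvector for λ_1 = 11: v spans the null space of (Sigma - λ_1 I), whose rows are
  r_1 = (-2, -2, -2),  r_2 = (-2, -8, -2),  r_3 = (-2, -2, -2).
  v is orthogonal to every row, so take v ∝ r_1 × r_2 = ((-2)·(-2) - (-2)·(-8), (-2)·(-2) - (-2)·(-2), (-2)·(-8) - (-2)·(-2)) = (-12, 0, 12).
  Rescale (divide by 12; multiply by -1 so the first nonzero entry is positive): u = (1, 0, -1).
  ||u|| = √((1)² + (0)² + (-1)²) = √(2) ≈ 1.4142,  v_1 = u/||u|| ≈ (0.7071, 0, -0.7071) (||v_1|| = 1).

λ_1 = 11,  λ_2 = 8.4641,  λ_3 = 1.5359;  v_1 ≈ (0.7071, 0, -0.7071)


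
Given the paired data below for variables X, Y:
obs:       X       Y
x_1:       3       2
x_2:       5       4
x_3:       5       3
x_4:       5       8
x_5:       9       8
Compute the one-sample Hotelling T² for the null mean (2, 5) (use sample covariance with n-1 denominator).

Step 1 — sample mean vector:
  mean(X) = (3 + 5 + 5 + 5 + 9) / 5 = 27/5 = 5.4
  mean(Y) = (2 + 4 + 3 + 8 + 8) / 5 = 25/5 = 5
  x̄ = (5.4, 5),  deviation x̄ - mu_0 = (5.4, 5) - (2, 5) = (3.4, 0).

Step 2 — sample covariance matrix, S[i,j] = (1/(n-1)) · Σ_k (x_{k,i} - mean_i) · (x_{k,j} - mean_j), divisor n-1 = 4:
  S[X,X] = ((-2.4)·(-2.4) + (-0.4)·(-0.4) + (-0.4)·(-0.4) + (-0.4)·(-0.4) + (3.6)·(3.6)) / 4 = 19.2/4 = 4.8
  S[X,Y] = ((-2.4)·(-3) + (-0.4)·(-1) + (-0.4)·(-2) + (-0.4)·(3) + (3.6)·(3)) / 4 = 18/4 = 4.5
  S[Y,Y] = ((-3)·(-3) + (-1)·(-1) + (-2)·(-2) + (3)·(3) + (3)·(3)) / 4 = 32/4 = 8
  S = [[4.8, 4.5],
 [4.5, 8]].

Step 3 — invert S. det(S) = 4.8·8 - (4.5)² = 18.15.
  S^{-1} = (1/det) · [[d, -b], [-b, a]] = [[0.4408, -0.2479],
 [-0.2479, 0.2645]].

Step 4 — quadratic form (x̄ - mu_0)^T · S^{-1} · (x̄ - mu_0):
  S^{-1} · (x̄ - mu_0) = (1.4986, -0.843),
  (x̄ - mu_0)^T · [...] = (3.4)·(1.4986) + (0)·(-0.843) = 5.0953.

Step 5 — scale by n: T² = 5 · 5.0953 = 25.4766.

T² ≈ 25.4766


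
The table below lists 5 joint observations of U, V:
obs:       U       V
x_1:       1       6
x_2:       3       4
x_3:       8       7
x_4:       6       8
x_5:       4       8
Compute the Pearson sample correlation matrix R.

Step 1 — column means:
  mean(U) = (1 + 3 + 8 + 6 + 4) / 5 = 22/5 = 4.4
  mean(V) = (6 + 4 + 7 + 8 + 8) / 5 = 33/5 = 6.6

Step 2 — sample variances and covariances s[i,j] = (1/(n-1)) · Σ_k (x_{k,i} - mean_i) · (x_{k,j} - mean_j), with n-1 = 4:
  s[U,U] = ((-3.4)·(-3.4) + (-1.4)·(-1.4) + (3.6)·(3.6) + (1.6)·(1.6) + (-0.4)·(-0.4)) / 4 = 29.2/4 = 7.3
  s[U,V] = ((-3.4)·(-0.6) + (-1.4)·(-2.6) + (3.6)·(0.4) + (1.6)·(1.4) + (-0.4)·(1.4)) / 4 = 8.8/4 = 2.2
  s[V,V] = ((-0.6)·(-0.6) + (-2.6)·(-2.6) + (0.4)·(0.4) + (1.4)·(1.4) + (1.4)·(1.4)) / 4 = 11.2/4 = 2.8
  Sample standard deviations s_i = √(s[i,i]):
  s(U) = √(7.3) = 2.7019
  s(V) = √(2.8) = 1.6733

Step 3 — r_{ij} = s_{ij} / (s_i · s_j):
  r[U,U] = 1 (diagonal).
  r[U,V] = 2.2 / (2.7019 · 1.6733) = 2.2 / 4.5211 = 0.4866
  r[V,V] = 1 (diagonal).

R is symmetric with unit diagonal. Assembling:

R = [[1, 0.4866],
 [0.4866, 1]]


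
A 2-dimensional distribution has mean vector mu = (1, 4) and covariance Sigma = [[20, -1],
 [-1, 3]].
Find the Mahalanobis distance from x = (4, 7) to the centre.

Step 1 — centre the observation: (x - mu) = (3, 3).

Step 2 — invert Sigma. det(Sigma) = 20·3 - (-1)² = 59.
  Sigma^{-1} = (1/det) · [[d, -b], [-b, a]] = [[0.0508, 0.0169],
 [0.0169, 0.339]].

Step 3 — form the quadratic (x - mu)^T · Sigma^{-1} · (x - mu):
  Sigma^{-1} · (x - mu) = (0.2034, 1.0678).
  (x - mu)^T · [Sigma^{-1} · (x - mu)] = (3)·(0.2034) + (3)·(1.0678) = 3.8136.

Step 4 — take square root: d = √(3.8136) ≈ 1.9528.

d(x, mu) = √(3.8136) ≈ 1.9528


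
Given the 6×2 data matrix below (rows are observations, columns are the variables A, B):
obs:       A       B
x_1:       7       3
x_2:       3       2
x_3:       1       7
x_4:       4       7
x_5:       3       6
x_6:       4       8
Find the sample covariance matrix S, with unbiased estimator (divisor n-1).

Step 1 — column means:
  mean(A) = (7 + 3 + 1 + 4 + 3 + 4) / 6 = 22/6 = 3.6667
  mean(B) = (3 + 2 + 7 + 7 + 6 + 8) / 6 = 33/6 = 5.5

Step 2 — sample covariance S[i,j] = (1/(n-1)) · Σ_k (x_{k,i} - mean_i) · (x_{k,j} - mean_j), with n-1 = 5.
  S[A,A] = ((3.3333)·(3.3333) + (-0.6667)·(-0.6667) + (-2.6667)·(-2.6667) + (0.3333)·(0.3333) + (-0.6667)·(-0.6667) + (0.3333)·(0.3333)) / 5 = 19.3333/5 = 3.8667
  S[A,B] = ((3.3333)·(-2.5) + (-0.6667)·(-3.5) + (-2.6667)·(1.5) + (0.3333)·(1.5) + (-0.6667)·(0.5) + (0.3333)·(2.5)) / 5 = -9/5 = -1.8
  S[B,B] = ((-2.5)·(-2.5) + (-3.5)·(-3.5) + (1.5)·(1.5) + (1.5)·(1.5) + (0.5)·(0.5) + (2.5)·(2.5)) / 5 = 29.5/5 = 5.9

S is symmetric (S[j,i] = S[i,j]). Assembling:

S = [[3.8667, -1.8],
 [-1.8, 5.9]]


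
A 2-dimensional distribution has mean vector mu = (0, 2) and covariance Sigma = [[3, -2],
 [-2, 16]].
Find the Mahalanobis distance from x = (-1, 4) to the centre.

Step 1 — centre the observation: (x - mu) = (-1, 2).

Step 2 — invert Sigma. det(Sigma) = 3·16 - (-2)² = 44.
  Sigma^{-1} = (1/det) · [[d, -b], [-b, a]] = [[0.3636, 0.0455],
 [0.0455, 0.0682]].

Step 3 — form the quadratic (x - mu)^T · Sigma^{-1} · (x - mu):
  Sigma^{-1} · (x - mu) = (-0.2727, 0.0909).
  (x - mu)^T · [Sigma^{-1} · (x - mu)] = (-1)·(-0.2727) + (2)·(0.0909) = 0.4545.

Step 4 — take square root: d = √(0.4545) ≈ 0.6742.

d(x, mu) = √(0.4545) ≈ 0.6742


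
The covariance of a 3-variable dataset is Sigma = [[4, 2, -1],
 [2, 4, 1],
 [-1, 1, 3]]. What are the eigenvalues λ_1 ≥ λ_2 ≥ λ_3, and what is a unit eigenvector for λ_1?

Step 1 — characteristic polynomial p(λ) = det(λI - Sigma) = λ³ - tr·λ² + c_1·λ - det, where tr = trace, c_1 = sum of the principal 2×2 minors, det = det(Sigma):
  tr = 4 + 4 + 3 = 11,
  c_1 = (4·4 - (2)²) + (4·3 - (-1)²) + (4·3 - (1)²) = 12 + 11 + 11 = 34,
  det = 4·(4·3 - (1)²) - (2)·((2)·3 - (1)·(-1)) + (-1)·((2)·(1) - 4·(-1)) = 4·(11) - (2)·(7) + (-1)·(6) = 24.
  So p(λ) = λ³ - 11λ² + 34λ - 24.
Step 2 — look for an integer root (rational root theorem: any rational root is an integer divisor of 24). Testing λ = 1:
  p(1) = 1 - 11 + 34 - 24 = 0  ✓
  Dividing out (λ - 1): p(λ) = (λ - 1)(λ² - 10λ + 24).
Step 3 — remaining eigenvalues from the quadratic λ² - 10λ + 24 = 0:
  Δ = 10² - 4·24 = 100 - 96 = 4,  λ = (10 ± √4)/2 = (10 ± 2)/2 = 6 or 4.
  Sorted: λ_1 = 6,  λ_2 = 4,  λ_3 = 1  (check: sum = 11 = tr ✓).

Step 4 — unit eigenvector for λ_1 = 6: v spans the null space of (Sigma - λ_1 I), whose rows are
  r_1 = (-2, 2, -1),  r_2 = (2, -2, 1),  r_3 = (-1, 1, -3).
  v is orthogonal to every row, so take v ∝ r_1 × r_3 = ((2)·(-3) - (-1)·(1), (-1)·(-1) - (-2)·(-3), (-2)·(1) - (2)·(-1)) = (-5, -5, 0).
  Rescale (divide by 5; multiply by -1 so the first nonzero entry is positive): u = (1, 1, 0).
  ||u|| = √((1)² + (1)² + (0)²) = √(2) ≈ 1.4142,  v_1 = u/||u|| ≈ (0.7071, 0.7071, 0) (||v_1|| = 1).

λ_1 = 6,  λ_2 = 4,  λ_3 = 1;  v_1 ≈ (0.7071, 0.7071, 0)


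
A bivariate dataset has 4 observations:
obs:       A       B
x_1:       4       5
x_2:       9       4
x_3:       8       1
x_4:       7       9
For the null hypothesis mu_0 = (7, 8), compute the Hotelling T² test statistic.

Step 1 — sample mean vector:
  mean(A) = (4 + 9 + 8 + 7) / 4 = 28/4 = 7
  mean(B) = (5 + 4 + 1 + 9) / 4 = 19/4 = 4.75
  x̄ = (7, 4.75),  deviation x̄ - mu_0 = (7, 4.75) - (7, 8) = (0, -3.25).

Step 2 — sample covariance matrix, S[i,j] = (1/(n-1)) · Σ_k (x_{k,i} - mean_i) · (x_{k,j} - mean_j), divisor n-1 = 3:
  S[A,A] = ((-3)·(-3) + (2)·(2) + (1)·(1) + (0)·(0)) / 3 = 14/3 = 4.6667
  S[A,B] = ((-3)·(0.25) + (2)·(-0.75) + (1)·(-3.75) + (0)·(4.25)) / 3 = -6/3 = -2
  S[B,B] = ((0.25)·(0.25) + (-0.75)·(-0.75) + (-3.75)·(-3.75) + (4.25)·(4.25)) / 3 = 32.75/3 = 10.9167
  S = [[4.6667, -2],
 [-2, 10.9167]].

Step 3 — invert S. det(S) = 4.6667·10.9167 - (-2)² = 46.9444.
  S^{-1} = (1/det) · [[d, -b], [-b, a]] = [[0.2325, 0.0426],
 [0.0426, 0.0994]].

Step 4 — quadratic form (x̄ - mu_0)^T · S^{-1} · (x̄ - mu_0):
  S^{-1} · (x̄ - mu_0) = (-0.1385, -0.3231),
  (x̄ - mu_0)^T · [...] = (0)·(-0.1385) + (-3.25)·(-0.3231) = 1.05.

Step 5 — scale by n: T² = 4 · 1.05 = 4.2.

T² ≈ 4.2


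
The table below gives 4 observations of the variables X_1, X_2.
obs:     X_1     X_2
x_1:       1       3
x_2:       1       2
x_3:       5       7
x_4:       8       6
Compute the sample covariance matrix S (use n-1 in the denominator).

Step 1 — column means:
  mean(X_1) = (1 + 1 + 5 + 8) / 4 = 15/4 = 3.75
  mean(X_2) = (3 + 2 + 7 + 6) / 4 = 18/4 = 4.5

Step 2 — sample covariance S[i,j] = (1/(n-1)) · Σ_k (x_{k,i} - mean_i) · (x_{k,j} - mean_j), with n-1 = 3.
  S[X_1,X_1] = ((-2.75)·(-2.75) + (-2.75)·(-2.75) + (1.25)·(1.25) + (4.25)·(4.25)) / 3 = 34.75/3 = 11.5833
  S[X_1,X_2] = ((-2.75)·(-1.5) + (-2.75)·(-2.5) + (1.25)·(2.5) + (4.25)·(1.5)) / 3 = 20.5/3 = 6.8333
  S[X_2,X_2] = ((-1.5)·(-1.5) + (-2.5)·(-2.5) + (2.5)·(2.5) + (1.5)·(1.5)) / 3 = 17/3 = 5.6667

S is symmetric (S[j,i] = S[i,j]). Assembling:

S = [[11.5833, 6.8333],
 [6.8333, 5.6667]]


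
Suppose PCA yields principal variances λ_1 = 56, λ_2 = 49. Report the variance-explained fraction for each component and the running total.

Step 1 — total variance = trace(Sigma) = Σ λ_i = 56 + 49 = 105.

Step 2 — fraction explained by component i = λ_i / Σ λ:
  PC1: 56/105 = 0.5333
  PC2: 49/105 = 0.4667

Step 3 — cumulative fraction after k components = (λ_1 + ... + λ_k) / Σ λ:
  k = 1: 56/105 = 0.5333
  k = 2: (56 + 49)/105 = 105/105 = 1

Summary (fraction, with percent):

explained: PC1 0.5333 (53.33%), PC2 0.4667 (46.67%);  cumulative: 0.5333, 1


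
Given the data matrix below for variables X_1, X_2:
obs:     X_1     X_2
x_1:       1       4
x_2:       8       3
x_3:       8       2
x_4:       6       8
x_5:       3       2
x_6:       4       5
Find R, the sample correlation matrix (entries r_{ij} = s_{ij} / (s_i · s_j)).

Step 1 — column means:
  mean(X_1) = (1 + 8 + 8 + 6 + 3 + 4) / 6 = 30/6 = 5
  mean(X_2) = (4 + 3 + 2 + 8 + 2 + 5) / 6 = 24/6 = 4

Step 2 — sample variances and covariances s[i,j] = (1/(n-1)) · Σ_k (x_{k,i} - mean_i) · (x_{k,j} - mean_j), with n-1 = 5:
  s[X_1,X_1] = ((-4)·(-4) + (3)·(3) + (3)·(3) + (1)·(1) + (-2)·(-2) + (-1)·(-1)) / 5 = 40/5 = 8
  s[X_1,X_2] = ((-4)·(0) + (3)·(-1) + (3)·(-2) + (1)·(4) + (-2)·(-2) + (-1)·(1)) / 5 = -2/5 = -0.4
  s[X_2,X_2] = ((0)·(0) + (-1)·(-1) + (-2)·(-2) + (4)·(4) + (-2)·(-2) + (1)·(1)) / 5 = 26/5 = 5.2
  Sample standard deviations s_i = √(s[i,i]):
  s(X_1) = √(8) = 2.8284
  s(X_2) = √(5.2) = 2.2804

Step 3 — r_{ij} = s_{ij} / (s_i · s_j):
  r[X_1,X_1] = 1 (diagonal).
  r[X_1,X_2] = -0.4 / (2.8284 · 2.2804) = -0.4 / 6.4498 = -0.062
  r[X_2,X_2] = 1 (diagonal).

R is symmetric with unit diagonal. Assembling:

R = [[1, -0.062],
 [-0.062, 1]]


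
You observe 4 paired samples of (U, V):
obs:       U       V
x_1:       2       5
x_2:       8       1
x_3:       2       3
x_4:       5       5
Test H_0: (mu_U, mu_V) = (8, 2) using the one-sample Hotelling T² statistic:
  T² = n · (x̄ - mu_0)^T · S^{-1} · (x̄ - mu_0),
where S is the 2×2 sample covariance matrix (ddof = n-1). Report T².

Step 1 — sample mean vector:
  mean(U) = (2 + 8 + 2 + 5) / 4 = 17/4 = 4.25
  mean(V) = (5 + 1 + 3 + 5) / 4 = 14/4 = 3.5
  x̄ = (4.25, 3.5),  deviation x̄ - mu_0 = (4.25, 3.5) - (8, 2) = (-3.75, 1.5).

Step 2 — sample covariance matrix, S[i,j] = (1/(n-1)) · Σ_k (x_{k,i} - mean_i) · (x_{k,j} - mean_j), divisor n-1 = 3:
  S[U,U] = ((-2.25)·(-2.25) + (3.75)·(3.75) + (-2.25)·(-2.25) + (0.75)·(0.75)) / 3 = 24.75/3 = 8.25
  S[U,V] = ((-2.25)·(1.5) + (3.75)·(-2.5) + (-2.25)·(-0.5) + (0.75)·(1.5)) / 3 = -10.5/3 = -3.5
  S[V,V] = ((1.5)·(1.5) + (-2.5)·(-2.5) + (-0.5)·(-0.5) + (1.5)·(1.5)) / 3 = 11/3 = 3.6667
  S = [[8.25, -3.5],
 [-3.5, 3.6667]].

Step 3 — invert S. det(S) = 8.25·3.6667 - (-3.5)² = 18.
  S^{-1} = (1/det) · [[d, -b], [-b, a]] = [[0.2037, 0.1944],
 [0.1944, 0.4583]].

Step 4 — quadratic form (x̄ - mu_0)^T · S^{-1} · (x̄ - mu_0):
  S^{-1} · (x̄ - mu_0) = (-0.4722, -0.0417),
  (x̄ - mu_0)^T · [...] = (-3.75)·(-0.4722) + (1.5)·(-0.0417) = 1.7083.

Step 5 — scale by n: T² = 4 · 1.7083 = 6.8333.

T² ≈ 6.8333


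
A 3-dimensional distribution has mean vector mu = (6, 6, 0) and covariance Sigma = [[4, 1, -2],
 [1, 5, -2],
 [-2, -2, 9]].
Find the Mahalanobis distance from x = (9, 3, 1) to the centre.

Step 1 — centre the observation: (x - mu) = (3, -3, 1).

Step 2 — invert Sigma (cofactor / det for 3×3, or solve directly):
  Sigma^{-1} = [[0.2867, -0.035, 0.0559],
 [-0.035, 0.2238, 0.042],
 [0.0559, 0.042, 0.1329]].

Step 3 — form the quadratic (x - mu)^T · Sigma^{-1} · (x - mu):
  Sigma^{-1} · (x - mu) = (1.021, -0.7343, 0.1748).
  (x - mu)^T · [Sigma^{-1} · (x - mu)] = (3)·(1.021) + (-3)·(-0.7343) + (1)·(0.1748) = 5.4406.

Step 4 — take square root: d = √(5.4406) ≈ 2.3325.

d(x, mu) = √(5.4406) ≈ 2.3325


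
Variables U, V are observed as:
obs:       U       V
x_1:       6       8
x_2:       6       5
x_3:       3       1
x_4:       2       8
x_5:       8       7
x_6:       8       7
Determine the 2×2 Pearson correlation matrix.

Step 1 — column means:
  mean(U) = (6 + 6 + 3 + 2 + 8 + 8) / 6 = 33/6 = 5.5
  mean(V) = (8 + 5 + 1 + 8 + 7 + 7) / 6 = 36/6 = 6

Step 2 — sample variances and covariances s[i,j] = (1/(n-1)) · Σ_k (x_{k,i} - mean_i) · (x_{k,j} - mean_j), with n-1 = 5:
  s[U,U] = ((0.5)·(0.5) + (0.5)·(0.5) + (-2.5)·(-2.5) + (-3.5)·(-3.5) + (2.5)·(2.5) + (2.5)·(2.5)) / 5 = 31.5/5 = 6.3
  s[U,V] = ((0.5)·(2) + (0.5)·(-1) + (-2.5)·(-5) + (-3.5)·(2) + (2.5)·(1) + (2.5)·(1)) / 5 = 11/5 = 2.2
  s[V,V] = ((2)·(2) + (-1)·(-1) + (-5)·(-5) + (2)·(2) + (1)·(1) + (1)·(1)) / 5 = 36/5 = 7.2
  Sample standard deviations s_i = √(s[i,i]):
  s(U) = √(6.3) = 2.51
  s(V) = √(7.2) = 2.6833

Step 3 — r_{ij} = s_{ij} / (s_i · s_j):
  r[U,U] = 1 (diagonal).
  r[U,V] = 2.2 / (2.51 · 2.6833) = 2.2 / 6.735 = 0.3267
  r[V,V] = 1 (diagonal).

R is symmetric with unit diagonal. Assembling:

R = [[1, 0.3267],
 [0.3267, 1]]


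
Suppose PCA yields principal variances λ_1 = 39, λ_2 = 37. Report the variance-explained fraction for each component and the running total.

Step 1 — total variance = trace(Sigma) = Σ λ_i = 39 + 37 = 76.

Step 2 — fraction explained by component i = λ_i / Σ λ:
  PC1: 39/76 = 0.5132
  PC2: 37/76 = 0.4868

Step 3 — cumulative fraction after k components = (λ_1 + ... + λ_k) / Σ λ:
  k = 1: 39/76 = 0.5132
  k = 2: (39 + 37)/76 = 76/76 = 1

Summary (fraction, with percent):

explained: PC1 0.5132 (51.32%), PC2 0.4868 (48.68%);  cumulative: 0.5132, 1


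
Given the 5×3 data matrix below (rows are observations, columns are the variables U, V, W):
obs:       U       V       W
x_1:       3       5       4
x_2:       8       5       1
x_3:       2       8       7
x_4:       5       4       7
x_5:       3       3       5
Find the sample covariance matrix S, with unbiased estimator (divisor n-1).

Step 1 — column means:
  mean(U) = (3 + 8 + 2 + 5 + 3) / 5 = 21/5 = 4.2
  mean(V) = (5 + 5 + 8 + 4 + 3) / 5 = 25/5 = 5
  mean(W) = (4 + 1 + 7 + 7 + 5) / 5 = 24/5 = 4.8

Step 2 — sample covariance S[i,j] = (1/(n-1)) · Σ_k (x_{k,i} - mean_i) · (x_{k,j} - mean_j), with n-1 = 4.
  S[U,U] = ((-1.2)·(-1.2) + (3.8)·(3.8) + (-2.2)·(-2.2) + (0.8)·(0.8) + (-1.2)·(-1.2)) / 4 = 22.8/4 = 5.7
  S[U,V] = ((-1.2)·(0) + (3.8)·(0) + (-2.2)·(3) + (0.8)·(-1) + (-1.2)·(-2)) / 4 = -5/4 = -1.25
  S[U,W] = ((-1.2)·(-0.8) + (3.8)·(-3.8) + (-2.2)·(2.2) + (0.8)·(2.2) + (-1.2)·(0.2)) / 4 = -16.8/4 = -4.2
  S[V,V] = ((0)·(0) + (0)·(0) + (3)·(3) + (-1)·(-1) + (-2)·(-2)) / 4 = 14/4 = 3.5
  S[V,W] = ((0)·(-0.8) + (0)·(-3.8) + (3)·(2.2) + (-1)·(2.2) + (-2)·(0.2)) / 4 = 4/4 = 1
  S[W,W] = ((-0.8)·(-0.8) + (-3.8)·(-3.8) + (2.2)·(2.2) + (2.2)·(2.2) + (0.2)·(0.2)) / 4 = 24.8/4 = 6.2

S is symmetric (S[j,i] = S[i,j]). Assembling:

S = [[5.7, -1.25, -4.2],
 [-1.25, 3.5, 1],
 [-4.2, 1, 6.2]]


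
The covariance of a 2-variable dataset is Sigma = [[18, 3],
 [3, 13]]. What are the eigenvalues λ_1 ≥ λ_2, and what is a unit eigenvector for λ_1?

Step 1 — characteristic polynomial of 2×2 Sigma:
  det(Sigma - λI) = λ² - trace · λ + det = 0.
  trace = 18 + 13 = 31, det = 18·13 - (3)² = 225.
Step 2 — discriminant:
  Δ = trace² - 4·det = 961 - 900 = 61.
Step 3 — eigenvalues:
  λ = (trace ± √Δ)/2 = (31 ± 7.8102)/2,
  λ_1 = 19.4051,  λ_2 = 11.5949.

Step 4 — unit eigenvector for λ_1: solve (Sigma - λ_1 I)v = 0. First row:
  (18 - 19.4051)·v_x + (3)·v_y = 0, i.e. (-1.4051)·v_x + (3)·v_y = 0,
  so v ∝ (b, λ_1 - a) = (3, 1.4051) = u.
  ||u|| = √((3)² + (1.4051)²) = √(10.9744) ≈ 3.3128,
  v_1 = u/||u|| ≈ (0.9056, 0.4242) (||v_1|| = 1).

λ_1 = 19.4051,  λ_2 = 11.5949;  v_1 ≈ (0.9056, 0.4242)


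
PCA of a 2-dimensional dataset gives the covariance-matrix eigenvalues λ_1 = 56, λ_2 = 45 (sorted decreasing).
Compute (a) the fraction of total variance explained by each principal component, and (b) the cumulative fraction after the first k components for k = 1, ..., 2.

Step 1 — total variance = trace(Sigma) = Σ λ_i = 56 + 45 = 101.

Step 2 — fraction explained by component i = λ_i / Σ λ:
  PC1: 56/101 = 0.5545
  PC2: 45/101 = 0.4455

Step 3 — cumulative fraction after k components = (λ_1 + ... + λ_k) / Σ λ:
  k = 1: 56/101 = 0.5545
  k = 2: (56 + 45)/101 = 101/101 = 1

Summary (fraction, with percent):

explained: PC1 0.5545 (55.45%), PC2 0.4455 (44.55%);  cumulative: 0.5545, 1
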